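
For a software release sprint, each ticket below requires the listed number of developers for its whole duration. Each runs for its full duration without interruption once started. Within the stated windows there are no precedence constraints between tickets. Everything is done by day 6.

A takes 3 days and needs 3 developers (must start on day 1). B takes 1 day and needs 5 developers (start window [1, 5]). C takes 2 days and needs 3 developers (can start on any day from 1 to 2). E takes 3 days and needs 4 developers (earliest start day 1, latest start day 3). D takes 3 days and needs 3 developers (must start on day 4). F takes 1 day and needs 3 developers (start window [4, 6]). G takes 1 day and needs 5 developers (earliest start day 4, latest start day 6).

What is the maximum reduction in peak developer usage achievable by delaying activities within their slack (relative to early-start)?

5

Early-start peak: d1:15  d2:10  d3:7  d4:11  d5:3  d6:3 ⇒ 15.
Leveled (A@1, B@1, C@2, E@2, D@4, F@4, G@5): d1:8  d2:10  d3:10  d4:10  d5:8  d6:3 ⇒ 10.
Reduction 15 − 10 = 5.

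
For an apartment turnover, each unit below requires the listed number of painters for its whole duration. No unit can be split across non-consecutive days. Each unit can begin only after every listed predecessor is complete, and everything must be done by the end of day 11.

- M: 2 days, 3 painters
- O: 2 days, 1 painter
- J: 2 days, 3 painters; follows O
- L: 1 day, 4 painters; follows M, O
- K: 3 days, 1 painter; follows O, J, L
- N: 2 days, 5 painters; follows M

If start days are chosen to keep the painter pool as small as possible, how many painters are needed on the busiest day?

5

Early-start (M@1, O@1, J@3, L@3, K@5, N@3) gives peak 12: d1:4  d2:4  d3:12  d4:8  d5:1  d6:1  d7:1  d8:0  d9:0  d10:0  d11:0.
Shift L→5, K→6, N→9.
Schedule M@1, O@1, J@3, L@5, K@6, N@9: d1:4  d2:4  d3:3  d4:3  d5:4  d6:1  d7:1  d8:1  d9:5  d10:5  d11:0 — peak 5.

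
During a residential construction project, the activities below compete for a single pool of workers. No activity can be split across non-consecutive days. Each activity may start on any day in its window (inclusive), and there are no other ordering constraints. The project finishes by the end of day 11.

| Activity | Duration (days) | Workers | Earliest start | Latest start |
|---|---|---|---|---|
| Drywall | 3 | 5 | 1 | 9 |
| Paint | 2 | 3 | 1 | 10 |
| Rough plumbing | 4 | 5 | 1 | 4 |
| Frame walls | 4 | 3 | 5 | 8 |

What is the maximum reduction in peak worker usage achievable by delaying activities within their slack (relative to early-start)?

7

Early-start peak: d1:13  d2:13  d3:10  d4:5  d5:3  d6:3  d7:3  d8:3  d9:0  d10:0  d11:0 ⇒ 13.
Leveled (Drywall@1, Paint@8, Rough plumbing@4, Frame walls@8): d1:5  d2:5  d3:5  d4:5  d5:5  d6:5  d7:5  d8:6  d9:6  d10:3  d11:3 ⇒ 6.
Reduction 13 − 6 = 7.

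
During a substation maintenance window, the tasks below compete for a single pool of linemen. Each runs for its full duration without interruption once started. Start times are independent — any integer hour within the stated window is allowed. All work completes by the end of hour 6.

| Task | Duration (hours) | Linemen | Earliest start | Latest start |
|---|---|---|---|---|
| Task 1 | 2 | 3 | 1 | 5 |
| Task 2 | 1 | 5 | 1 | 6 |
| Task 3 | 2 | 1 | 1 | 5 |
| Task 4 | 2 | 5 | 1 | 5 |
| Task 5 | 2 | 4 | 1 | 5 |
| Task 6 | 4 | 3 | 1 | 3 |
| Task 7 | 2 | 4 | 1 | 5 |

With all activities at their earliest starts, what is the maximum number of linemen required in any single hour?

Early-start schedule: Task 1@1, Task 2@1, Task 3@1, Task 4@1, Task 5@1, Task 6@1, Task 7@1.
Load per hour: hour 1: 25, hour 2: 20, hour 3: 3, hour 4: 3, hour 5: 0, hour 6: 0.
Peak is 25.

25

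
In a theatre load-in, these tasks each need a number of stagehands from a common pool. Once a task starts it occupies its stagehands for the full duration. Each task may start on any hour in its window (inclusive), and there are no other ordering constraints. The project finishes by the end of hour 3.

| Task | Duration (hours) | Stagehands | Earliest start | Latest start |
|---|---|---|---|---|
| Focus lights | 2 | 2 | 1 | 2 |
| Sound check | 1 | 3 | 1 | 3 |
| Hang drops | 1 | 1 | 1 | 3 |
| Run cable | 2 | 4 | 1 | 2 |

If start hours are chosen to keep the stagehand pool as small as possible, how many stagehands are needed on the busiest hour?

6

Early-start (Focus lights@1, Sound check@1, Hang drops@1, Run cable@1) gives peak 10: h1:10  h2:6  h3:0.
Shift Run cable→2.
Schedule Focus lights@1, Sound check@1, Hang drops@1, Run cable@2: h1:6  h2:6  h3:4 — peak 6.
Total stagehand-hours = 16 over 3 hours ⇒ peak ≥ ⌈16/3⌉ = 6, so 6 is optimal.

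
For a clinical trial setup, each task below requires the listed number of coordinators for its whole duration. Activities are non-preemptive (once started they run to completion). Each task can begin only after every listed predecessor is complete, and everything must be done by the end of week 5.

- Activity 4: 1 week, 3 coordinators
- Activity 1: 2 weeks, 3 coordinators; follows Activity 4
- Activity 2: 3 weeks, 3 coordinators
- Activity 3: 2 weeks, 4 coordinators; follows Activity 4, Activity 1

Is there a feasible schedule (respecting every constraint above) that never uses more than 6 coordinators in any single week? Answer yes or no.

yes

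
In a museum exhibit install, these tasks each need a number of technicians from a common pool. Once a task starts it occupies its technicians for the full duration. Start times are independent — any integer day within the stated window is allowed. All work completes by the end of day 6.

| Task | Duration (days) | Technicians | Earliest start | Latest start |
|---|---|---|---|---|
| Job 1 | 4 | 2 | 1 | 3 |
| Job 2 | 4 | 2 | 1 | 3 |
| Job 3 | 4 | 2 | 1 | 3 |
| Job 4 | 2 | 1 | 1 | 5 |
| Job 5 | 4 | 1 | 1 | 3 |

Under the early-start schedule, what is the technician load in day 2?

At early start, day 2 has: Job 1, Job 2, Job 3, Job 4, Job 5.
Demand: 2 + 2 + 2 + 1 + 1 = 8.

8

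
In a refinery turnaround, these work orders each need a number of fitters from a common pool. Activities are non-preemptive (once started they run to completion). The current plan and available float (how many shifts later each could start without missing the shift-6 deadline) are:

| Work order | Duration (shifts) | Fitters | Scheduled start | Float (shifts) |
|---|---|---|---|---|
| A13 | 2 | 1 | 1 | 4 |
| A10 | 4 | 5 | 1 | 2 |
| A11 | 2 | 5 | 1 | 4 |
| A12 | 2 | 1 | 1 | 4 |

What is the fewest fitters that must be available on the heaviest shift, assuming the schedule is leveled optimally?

Early-start (A13@1, A10@1, A11@1, A12@1) gives peak 12: s1:12  s2:12  s3:5  s4:5  s5:0  s6:0.
Shift A11→5, A12→3.
Schedule A13@1, A10@1, A11@5, A12@3: s1:6  s2:6  s3:6  s4:6  s5:5  s6:5 — peak 6.
Total fitter-shifts = 34 over 6 shifts ⇒ peak ≥ ⌈34/6⌉ = 6, so 6 is optimal.

6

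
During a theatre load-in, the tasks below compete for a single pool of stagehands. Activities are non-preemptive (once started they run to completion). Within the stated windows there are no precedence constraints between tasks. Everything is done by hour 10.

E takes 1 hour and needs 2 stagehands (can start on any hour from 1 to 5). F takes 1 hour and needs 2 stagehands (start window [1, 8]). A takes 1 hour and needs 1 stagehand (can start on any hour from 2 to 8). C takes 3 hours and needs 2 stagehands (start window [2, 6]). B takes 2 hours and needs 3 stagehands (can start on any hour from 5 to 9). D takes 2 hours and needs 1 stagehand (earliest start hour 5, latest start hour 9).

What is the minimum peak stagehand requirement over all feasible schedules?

Early-start (E@1, F@1, A@2, C@2, B@5, D@5) gives peak 4: h1:4  h2:3  h3:2  h4:2  h5:4  h6:4  h7:0  h8:0  h9:0  h10:0.
Shift F→2, C→3, B→6, D→8.
Schedule E@1, F@2, A@2, C@3, B@6, D@8: h1:2  h2:3  h3:2  h4:2  h5:2  h6:3  h7:3  h8:1  h9:1  h10:0 — peak 3.

3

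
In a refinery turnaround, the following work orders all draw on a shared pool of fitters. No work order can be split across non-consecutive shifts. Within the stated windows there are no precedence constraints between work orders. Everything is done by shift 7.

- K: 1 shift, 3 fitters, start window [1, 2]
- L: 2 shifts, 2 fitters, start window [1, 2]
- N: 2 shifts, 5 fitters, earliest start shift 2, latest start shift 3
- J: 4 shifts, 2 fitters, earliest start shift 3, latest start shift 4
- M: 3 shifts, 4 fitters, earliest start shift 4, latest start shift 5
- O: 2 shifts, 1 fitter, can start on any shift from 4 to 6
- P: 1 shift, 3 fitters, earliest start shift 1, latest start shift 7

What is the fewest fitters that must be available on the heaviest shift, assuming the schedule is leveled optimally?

Early-start (K@1, L@1, N@2, J@3, M@4, O@4, P@1) gives peak 8: s1:8  s2:7  s3:7  s4:7  s5:7  s6:6  s7:0.
Shift P→7.
Schedule K@1, L@1, N@2, J@3, M@4, O@4, P@7: s1:5  s2:7  s3:7  s4:7  s5:7  s6:6  s7:3 — peak 7.

7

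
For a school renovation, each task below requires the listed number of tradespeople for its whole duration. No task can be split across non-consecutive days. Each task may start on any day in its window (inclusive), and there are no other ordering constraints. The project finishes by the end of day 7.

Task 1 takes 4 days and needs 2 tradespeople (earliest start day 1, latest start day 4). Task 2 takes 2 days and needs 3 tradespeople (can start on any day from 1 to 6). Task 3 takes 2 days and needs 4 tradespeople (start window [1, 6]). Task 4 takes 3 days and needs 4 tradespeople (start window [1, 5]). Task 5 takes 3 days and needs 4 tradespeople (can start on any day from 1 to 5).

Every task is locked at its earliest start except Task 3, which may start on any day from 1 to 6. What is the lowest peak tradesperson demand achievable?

13

Task 3@1: d1:17  d2:17  d3:10  d4:2  d5:0  d6:0  d7:0 → peak 17
Task 3@2: d1:13  d2:17  d3:14  d4:2  d5:0  d6:0  d7:0 → peak 17
Task 3@3: d1:13  d2:13  d3:14  d4:6  d5:0  d6:0  d7:0 → peak 14
Task 3@4: d1:13  d2:13  d3:10  d4:6  d5:4  d6:0  d7:0 → peak 13
Task 3@5: d1:13  d2:13  d3:10  d4:2  d5:4  d6:4  d7:0 → peak 13
Task 3@6: d1:13  d2:13  d3:10  d4:2  d5:0  d6:4  d7:4 → peak 13
Best is Task 3@4, peak 13.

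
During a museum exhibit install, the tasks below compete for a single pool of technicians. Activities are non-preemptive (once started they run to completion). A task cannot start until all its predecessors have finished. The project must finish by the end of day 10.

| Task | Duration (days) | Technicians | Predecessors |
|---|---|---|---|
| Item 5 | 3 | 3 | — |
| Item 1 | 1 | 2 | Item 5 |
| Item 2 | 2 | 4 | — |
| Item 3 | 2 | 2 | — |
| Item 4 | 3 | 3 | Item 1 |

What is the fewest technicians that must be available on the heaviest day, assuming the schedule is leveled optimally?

4

Early-start (Item 5@1, Item 1@4, Item 2@1, Item 3@1, Item 4@5) gives peak 9: d1:9  d2:9  d3:3  d4:2  d5:3  d6:3  d7:3  d8:0  d9:0  d10:0.
Shift Item 2→6, Item 3→4, Item 4→8.
Schedule Item 5@1, Item 1@4, Item 2@6, Item 3@4, Item 4@8: d1:3  d2:3  d3:3  d4:4  d5:2  d6:4  d7:4  d8:3  d9:3  d10:3 — peak 4.
Total technician-days = 32 over 10 days ⇒ peak ≥ ⌈32/10⌉ = 4, so 4 is optimal.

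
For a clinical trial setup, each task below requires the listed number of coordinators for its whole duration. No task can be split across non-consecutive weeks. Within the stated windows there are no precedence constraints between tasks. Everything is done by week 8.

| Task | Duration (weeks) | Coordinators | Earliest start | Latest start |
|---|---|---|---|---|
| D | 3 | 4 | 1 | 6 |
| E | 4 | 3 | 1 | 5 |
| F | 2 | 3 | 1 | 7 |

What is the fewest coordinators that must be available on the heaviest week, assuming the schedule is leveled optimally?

6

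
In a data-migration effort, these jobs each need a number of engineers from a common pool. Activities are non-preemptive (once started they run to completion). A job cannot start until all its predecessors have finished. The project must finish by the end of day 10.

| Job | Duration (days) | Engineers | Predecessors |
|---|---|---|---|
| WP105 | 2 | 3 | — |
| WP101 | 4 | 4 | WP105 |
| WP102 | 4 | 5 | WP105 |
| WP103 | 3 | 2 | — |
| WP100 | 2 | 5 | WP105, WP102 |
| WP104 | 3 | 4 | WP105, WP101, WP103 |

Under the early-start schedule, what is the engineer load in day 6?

9

At early start, day 6 has: WP101, WP102.
Demand: 4 + 5 = 9.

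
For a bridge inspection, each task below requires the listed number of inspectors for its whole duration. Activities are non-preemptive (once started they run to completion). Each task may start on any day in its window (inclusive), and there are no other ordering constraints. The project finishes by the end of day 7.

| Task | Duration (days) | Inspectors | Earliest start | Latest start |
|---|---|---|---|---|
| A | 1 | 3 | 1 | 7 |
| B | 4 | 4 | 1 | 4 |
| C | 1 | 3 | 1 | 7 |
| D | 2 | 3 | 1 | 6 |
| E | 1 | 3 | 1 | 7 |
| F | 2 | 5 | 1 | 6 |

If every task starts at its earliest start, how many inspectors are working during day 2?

12

At early start, day 2 has: B, D, F.
Demand: 4 + 3 + 5 = 12.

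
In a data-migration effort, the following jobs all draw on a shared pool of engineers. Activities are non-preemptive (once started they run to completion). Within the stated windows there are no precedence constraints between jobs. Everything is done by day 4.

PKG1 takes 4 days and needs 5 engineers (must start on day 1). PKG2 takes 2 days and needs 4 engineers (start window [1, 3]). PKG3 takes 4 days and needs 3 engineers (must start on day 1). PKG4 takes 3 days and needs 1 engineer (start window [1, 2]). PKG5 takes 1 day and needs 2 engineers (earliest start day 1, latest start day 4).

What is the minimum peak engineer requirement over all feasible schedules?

13

Early-start (PKG1@1, PKG2@1, PKG3@1, PKG4@1, PKG5@1) gives peak 15: d1:15  d2:13  d3:9  d4:8.
Shift PKG5→3.
Schedule PKG1@1, PKG2@1, PKG3@1, PKG4@1, PKG5@3: d1:13  d2:13  d3:11  d4:8 — peak 13.
No arrangement of the 24 feasible schedules does better.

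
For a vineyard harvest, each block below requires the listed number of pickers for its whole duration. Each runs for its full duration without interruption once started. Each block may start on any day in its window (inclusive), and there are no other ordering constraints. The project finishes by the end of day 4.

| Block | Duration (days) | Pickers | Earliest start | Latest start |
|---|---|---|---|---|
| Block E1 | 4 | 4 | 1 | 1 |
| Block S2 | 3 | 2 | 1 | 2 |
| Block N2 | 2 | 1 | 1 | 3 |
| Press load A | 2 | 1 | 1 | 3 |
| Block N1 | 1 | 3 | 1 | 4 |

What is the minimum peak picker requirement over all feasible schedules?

Early-start (Block E1@1, Block S2@1, Block N2@1, Press load A@1, Block N1@1) gives peak 11: d1:11  d2:8  d3:6  d4:4.
Shift Block N1→4.
Schedule Block E1@1, Block S2@1, Block N2@1, Press load A@1, Block N1@4: d1:8  d2:8  d3:6  d4:7 — peak 8.
Total picker-days = 29 over 4 days ⇒ peak ≥ ⌈29/4⌉ = 8, so 8 is optimal.

8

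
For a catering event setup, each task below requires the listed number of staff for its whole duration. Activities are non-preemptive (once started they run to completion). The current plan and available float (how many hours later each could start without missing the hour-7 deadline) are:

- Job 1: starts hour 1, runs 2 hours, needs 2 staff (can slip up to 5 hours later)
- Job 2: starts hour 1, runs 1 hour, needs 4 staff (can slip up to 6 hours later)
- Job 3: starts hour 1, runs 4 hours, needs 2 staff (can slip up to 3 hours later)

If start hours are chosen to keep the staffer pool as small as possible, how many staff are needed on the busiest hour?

4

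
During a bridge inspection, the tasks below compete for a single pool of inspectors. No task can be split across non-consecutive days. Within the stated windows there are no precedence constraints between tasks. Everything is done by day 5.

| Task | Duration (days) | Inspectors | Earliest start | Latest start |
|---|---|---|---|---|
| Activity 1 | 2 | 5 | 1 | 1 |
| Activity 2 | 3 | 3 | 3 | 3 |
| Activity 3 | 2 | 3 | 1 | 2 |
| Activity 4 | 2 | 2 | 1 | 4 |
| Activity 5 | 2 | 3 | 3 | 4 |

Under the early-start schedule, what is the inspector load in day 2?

At early start, day 2 has: Activity 1, Activity 3, Activity 4.
Demand: 5 + 3 + 2 = 10.

10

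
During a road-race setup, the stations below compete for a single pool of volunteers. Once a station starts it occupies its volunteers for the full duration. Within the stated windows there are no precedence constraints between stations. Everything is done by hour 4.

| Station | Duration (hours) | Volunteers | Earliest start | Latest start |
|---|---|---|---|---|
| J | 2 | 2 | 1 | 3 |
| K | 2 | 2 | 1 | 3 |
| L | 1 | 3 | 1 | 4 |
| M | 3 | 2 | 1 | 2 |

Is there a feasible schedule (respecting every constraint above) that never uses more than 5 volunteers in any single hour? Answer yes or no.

Schedule J@1, K@3, L@1, M@2: h1:5  h2:4  h3:4  h4:4 — peak 5 ≤ 5.

yes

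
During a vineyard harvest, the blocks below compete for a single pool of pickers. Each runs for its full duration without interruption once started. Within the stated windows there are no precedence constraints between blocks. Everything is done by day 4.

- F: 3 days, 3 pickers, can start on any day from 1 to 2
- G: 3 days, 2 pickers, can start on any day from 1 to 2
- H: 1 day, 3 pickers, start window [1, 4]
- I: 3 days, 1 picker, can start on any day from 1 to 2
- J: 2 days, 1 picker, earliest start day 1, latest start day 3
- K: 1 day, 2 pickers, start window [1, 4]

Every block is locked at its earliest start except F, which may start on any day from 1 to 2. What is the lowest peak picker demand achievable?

F@1: d1:12  d2:7  d3:6  d4:0 → peak 12
F@2: d1:9  d2:7  d3:6  d4:3 → peak 9
Best is F@2, peak 9.

9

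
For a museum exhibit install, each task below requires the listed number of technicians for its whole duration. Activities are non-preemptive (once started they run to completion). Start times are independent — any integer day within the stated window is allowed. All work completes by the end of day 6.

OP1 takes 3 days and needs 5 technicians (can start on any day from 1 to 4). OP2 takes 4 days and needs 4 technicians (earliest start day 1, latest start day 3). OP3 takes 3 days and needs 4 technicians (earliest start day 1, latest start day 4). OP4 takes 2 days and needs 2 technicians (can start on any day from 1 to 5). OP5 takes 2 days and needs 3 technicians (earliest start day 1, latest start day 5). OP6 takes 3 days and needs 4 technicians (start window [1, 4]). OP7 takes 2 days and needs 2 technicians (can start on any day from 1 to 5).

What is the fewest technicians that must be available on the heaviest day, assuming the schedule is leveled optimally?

12

Early-start (OP1@1, OP2@1, OP3@1, OP4@1, OP5@1, OP6@1, OP7@1) gives peak 24: d1:24  d2:24  d3:17  d4:4  d5:0  d6:0.
Shift OP3→4, OP4→5, OP6→4, OP7→5.
Schedule OP1@1, OP2@1, OP3@4, OP4@5, OP5@1, OP6@4, OP7@5: d1:12  d2:12  d3:9  d4:12  d5:12  d6:12 — peak 12.
Total technician-days = 69 over 6 days ⇒ peak ≥ ⌈69/6⌉ = 12, so 12 is optimal.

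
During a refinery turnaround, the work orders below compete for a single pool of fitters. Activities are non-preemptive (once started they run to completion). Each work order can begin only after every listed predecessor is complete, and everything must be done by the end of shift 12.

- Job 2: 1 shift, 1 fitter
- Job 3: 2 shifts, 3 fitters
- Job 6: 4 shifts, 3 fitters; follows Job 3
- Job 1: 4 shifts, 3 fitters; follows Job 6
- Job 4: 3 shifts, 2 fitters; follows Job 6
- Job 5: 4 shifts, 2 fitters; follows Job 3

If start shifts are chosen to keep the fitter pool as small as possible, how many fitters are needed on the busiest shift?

5

Schedule Job 2@1, Job 3@1, Job 6@3, Job 1@7, Job 4@7, Job 5@3: s1:4  s2:3  s3:5  s4:5  s5:5  s6:5  s7:5  s8:5  s9:5  s10:3  s11:0  s12:0 — peak 5.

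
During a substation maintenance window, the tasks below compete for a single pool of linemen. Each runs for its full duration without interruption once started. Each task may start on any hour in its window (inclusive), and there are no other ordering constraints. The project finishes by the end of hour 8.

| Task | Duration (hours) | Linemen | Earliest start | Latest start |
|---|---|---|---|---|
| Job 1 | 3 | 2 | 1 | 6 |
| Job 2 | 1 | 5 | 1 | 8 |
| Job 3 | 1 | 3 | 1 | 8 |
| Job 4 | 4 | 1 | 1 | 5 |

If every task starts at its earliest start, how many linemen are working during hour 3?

3

At early start, hour 3 has: Job 1, Job 4.
Demand: 2 + 1 = 3.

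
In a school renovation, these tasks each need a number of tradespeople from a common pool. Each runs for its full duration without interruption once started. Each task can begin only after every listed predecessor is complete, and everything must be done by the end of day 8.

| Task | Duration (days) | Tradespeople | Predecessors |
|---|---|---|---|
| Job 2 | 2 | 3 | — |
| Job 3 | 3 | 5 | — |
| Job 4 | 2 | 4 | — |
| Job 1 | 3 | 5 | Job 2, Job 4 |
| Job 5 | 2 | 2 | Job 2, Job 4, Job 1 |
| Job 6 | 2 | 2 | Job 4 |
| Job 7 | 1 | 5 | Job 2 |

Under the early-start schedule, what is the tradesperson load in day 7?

2

At early start, day 7 has: Job 5.
Demand: 2 = 2.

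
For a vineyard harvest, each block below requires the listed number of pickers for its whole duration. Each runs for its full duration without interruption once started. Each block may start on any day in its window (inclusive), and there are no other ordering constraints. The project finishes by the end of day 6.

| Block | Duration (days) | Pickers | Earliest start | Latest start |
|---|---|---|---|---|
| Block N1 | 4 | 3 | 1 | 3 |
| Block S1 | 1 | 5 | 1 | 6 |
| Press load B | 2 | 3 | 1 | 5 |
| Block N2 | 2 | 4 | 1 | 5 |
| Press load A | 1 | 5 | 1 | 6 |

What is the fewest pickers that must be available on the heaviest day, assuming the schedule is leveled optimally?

7

Early-start (Block N1@1, Block S1@1, Press load B@1, Block N2@1, Press load A@1) gives peak 20: d1:20  d2:10  d3:3  d4:3  d5:0  d6:0.
Shift Block S1→5, Block N2→3, Press load A→6.
Schedule Block N1@1, Block S1@5, Press load B@1, Block N2@3, Press load A@6: d1:6  d2:6  d3:7  d4:7  d5:5  d6:5 — peak 7.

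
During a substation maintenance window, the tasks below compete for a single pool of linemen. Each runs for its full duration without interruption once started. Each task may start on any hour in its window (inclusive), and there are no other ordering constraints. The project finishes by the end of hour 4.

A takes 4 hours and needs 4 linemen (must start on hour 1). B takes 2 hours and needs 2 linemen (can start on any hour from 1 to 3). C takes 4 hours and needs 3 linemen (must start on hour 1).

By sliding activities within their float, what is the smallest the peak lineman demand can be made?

9

Schedule A@1, B@1, C@1: h1:9  h2:9  h3:7  h4:7 — peak 9.
No arrangement of the 3 feasible schedules does better.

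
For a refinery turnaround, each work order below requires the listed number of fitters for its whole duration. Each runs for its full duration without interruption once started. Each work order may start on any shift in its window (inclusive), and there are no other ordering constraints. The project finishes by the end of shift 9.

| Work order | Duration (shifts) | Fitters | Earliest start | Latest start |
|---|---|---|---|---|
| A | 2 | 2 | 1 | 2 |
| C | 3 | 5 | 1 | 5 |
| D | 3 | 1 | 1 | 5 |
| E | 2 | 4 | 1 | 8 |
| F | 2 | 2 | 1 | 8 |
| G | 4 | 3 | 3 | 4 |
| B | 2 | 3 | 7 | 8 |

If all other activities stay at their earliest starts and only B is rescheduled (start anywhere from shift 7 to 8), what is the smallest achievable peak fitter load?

B@7: s1:14  s2:14  s3:9  s4:3  s5:3  s6:3  s7:3  s8:3  s9:0 → peak 14
B@8: s1:14  s2:14  s3:9  s4:3  s5:3  s6:3  s7:0  s8:3  s9:3 → peak 14
Best is B@7, peak 14.

14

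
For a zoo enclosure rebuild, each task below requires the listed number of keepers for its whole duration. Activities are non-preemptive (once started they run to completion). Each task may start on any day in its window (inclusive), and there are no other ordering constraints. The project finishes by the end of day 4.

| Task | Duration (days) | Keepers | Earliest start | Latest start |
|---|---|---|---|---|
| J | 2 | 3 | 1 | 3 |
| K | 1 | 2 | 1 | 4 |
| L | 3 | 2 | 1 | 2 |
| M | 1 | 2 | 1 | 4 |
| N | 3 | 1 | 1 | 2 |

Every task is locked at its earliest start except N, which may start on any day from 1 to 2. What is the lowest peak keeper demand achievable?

N@1: d1:10  d2:6  d3:3  d4:0 → peak 10
N@2: d1:9  d2:6  d3:3  d4:1 → peak 9
Best is N@2, peak 9.

9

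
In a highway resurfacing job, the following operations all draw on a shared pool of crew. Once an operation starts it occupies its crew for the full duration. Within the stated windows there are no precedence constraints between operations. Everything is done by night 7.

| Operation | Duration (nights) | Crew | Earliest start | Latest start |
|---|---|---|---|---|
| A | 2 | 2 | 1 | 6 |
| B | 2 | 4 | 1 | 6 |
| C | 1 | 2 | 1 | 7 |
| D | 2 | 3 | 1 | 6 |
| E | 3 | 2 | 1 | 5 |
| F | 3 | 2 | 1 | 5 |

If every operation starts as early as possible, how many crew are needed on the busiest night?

15

Early-start schedule: A@1, B@1, C@1, D@1, E@1, F@1.
Load per night: night 1: 15, night 2: 13, night 3: 4, night 4: 0, night 5: 0, night 6: 0, night 7: 0.
Peak is 15.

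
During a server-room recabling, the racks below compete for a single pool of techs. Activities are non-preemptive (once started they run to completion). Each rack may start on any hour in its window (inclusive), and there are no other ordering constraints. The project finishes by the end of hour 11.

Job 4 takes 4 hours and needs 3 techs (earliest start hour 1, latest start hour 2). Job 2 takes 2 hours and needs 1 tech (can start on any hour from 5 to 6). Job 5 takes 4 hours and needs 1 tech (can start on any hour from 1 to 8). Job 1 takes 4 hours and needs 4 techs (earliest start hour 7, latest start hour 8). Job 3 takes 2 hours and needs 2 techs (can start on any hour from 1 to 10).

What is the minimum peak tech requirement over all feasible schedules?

Early-start (Job 4@1, Job 2@5, Job 5@1, Job 1@7, Job 3@1) gives peak 6: h1:6  h2:6  h3:4  h4:4  h5:1  h6:1  h7:4  h8:4  h9:4  h10:4  h11:0.
Shift Job 3→5.
Schedule Job 4@1, Job 2@5, Job 5@1, Job 1@7, Job 3@5: h1:4  h2:4  h3:4  h4:4  h5:3  h6:3  h7:4  h8:4  h9:4  h10:4  h11:0 — peak 4.
Total tech-hours = 38 over 11 hours ⇒ peak ≥ ⌈38/11⌉ = 4, so 4 is optimal.

4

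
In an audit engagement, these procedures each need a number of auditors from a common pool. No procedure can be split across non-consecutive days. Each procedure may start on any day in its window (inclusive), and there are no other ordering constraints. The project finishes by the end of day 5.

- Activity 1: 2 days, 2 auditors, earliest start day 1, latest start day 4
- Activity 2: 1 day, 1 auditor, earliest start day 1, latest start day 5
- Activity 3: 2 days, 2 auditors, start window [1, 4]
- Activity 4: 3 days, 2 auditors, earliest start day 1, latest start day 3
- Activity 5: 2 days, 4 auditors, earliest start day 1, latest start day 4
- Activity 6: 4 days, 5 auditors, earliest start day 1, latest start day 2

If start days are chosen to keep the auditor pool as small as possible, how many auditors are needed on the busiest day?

11

Early-start (Activity 1@1, Activity 2@1, Activity 3@1, Activity 4@1, Activity 5@1, Activity 6@1) gives peak 16: d1:16  d2:15  d3:7  d4:5  d5:0.
Shift Activity 5→3, Activity 6→2.
Schedule Activity 1@1, Activity 2@1, Activity 3@1, Activity 4@1, Activity 5@3, Activity 6@2: d1:7  d2:11  d3:11  d4:9  d5:5 — peak 11.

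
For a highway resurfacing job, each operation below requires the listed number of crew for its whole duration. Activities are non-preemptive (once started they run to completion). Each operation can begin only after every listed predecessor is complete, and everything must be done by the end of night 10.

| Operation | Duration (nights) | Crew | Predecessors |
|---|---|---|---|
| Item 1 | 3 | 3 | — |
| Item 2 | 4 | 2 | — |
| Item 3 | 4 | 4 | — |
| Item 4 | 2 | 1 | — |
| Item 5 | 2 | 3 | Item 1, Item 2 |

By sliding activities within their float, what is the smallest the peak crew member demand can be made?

5

Early-start (Item 1@1, Item 2@1, Item 3@1, Item 4@1, Item 5@5) gives peak 10: n1:10  n2:10  n3:9  n4:6  n5:3  n6:3  n7:0  n8:0  n9:0  n10:0.
Shift Item 3→5, Item 4→4, Item 5→9.
Schedule Item 1@1, Item 2@1, Item 3@5, Item 4@4, Item 5@9: n1:5  n2:5  n3:5  n4:3  n5:5  n6:4  n7:4  n8:4  n9:3  n10:3 — peak 5.
Total crew member-nights = 41 over 10 nights ⇒ peak ≥ ⌈41/10⌉ = 5, so 5 is optimal.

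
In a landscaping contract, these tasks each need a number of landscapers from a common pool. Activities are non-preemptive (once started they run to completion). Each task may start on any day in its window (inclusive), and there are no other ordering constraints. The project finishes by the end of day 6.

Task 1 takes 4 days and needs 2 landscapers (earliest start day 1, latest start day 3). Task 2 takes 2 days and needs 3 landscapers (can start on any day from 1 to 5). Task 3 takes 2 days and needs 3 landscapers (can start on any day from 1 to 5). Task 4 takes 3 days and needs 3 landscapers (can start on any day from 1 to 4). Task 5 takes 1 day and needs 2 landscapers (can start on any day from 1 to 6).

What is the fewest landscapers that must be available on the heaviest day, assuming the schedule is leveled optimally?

6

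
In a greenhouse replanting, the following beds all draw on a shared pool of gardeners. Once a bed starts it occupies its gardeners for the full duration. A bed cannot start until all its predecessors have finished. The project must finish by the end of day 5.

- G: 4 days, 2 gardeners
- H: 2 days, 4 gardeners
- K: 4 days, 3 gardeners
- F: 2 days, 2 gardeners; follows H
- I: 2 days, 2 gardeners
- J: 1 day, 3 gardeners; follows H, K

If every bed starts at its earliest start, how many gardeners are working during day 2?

At early start, day 2 has: G, H, K, I.
Demand: 2 + 4 + 3 + 2 = 11.

11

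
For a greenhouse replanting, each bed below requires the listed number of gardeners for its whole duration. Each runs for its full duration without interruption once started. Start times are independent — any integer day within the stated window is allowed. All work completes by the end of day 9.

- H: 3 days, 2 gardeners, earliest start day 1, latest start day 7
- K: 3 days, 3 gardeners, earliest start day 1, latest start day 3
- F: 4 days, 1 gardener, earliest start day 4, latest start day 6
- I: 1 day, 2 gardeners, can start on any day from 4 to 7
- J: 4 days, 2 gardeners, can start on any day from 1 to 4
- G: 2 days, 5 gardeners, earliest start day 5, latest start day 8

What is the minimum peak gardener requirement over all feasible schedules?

Early-start (H@1, K@1, F@4, I@4, J@1, G@5) gives peak 7: d1:7  d2:7  d3:7  d4:5  d5:6  d6:6  d7:1  d8:0  d9:0.
Shift J→4, G→8.
Schedule H@1, K@1, F@4, I@4, J@4, G@8: d1:5  d2:5  d3:5  d4:5  d5:3  d6:3  d7:3  d8:5  d9:5 — peak 5.
Total gardener-days = 39 over 9 days ⇒ peak ≥ ⌈39/9⌉ = 5, so 5 is optimal.

5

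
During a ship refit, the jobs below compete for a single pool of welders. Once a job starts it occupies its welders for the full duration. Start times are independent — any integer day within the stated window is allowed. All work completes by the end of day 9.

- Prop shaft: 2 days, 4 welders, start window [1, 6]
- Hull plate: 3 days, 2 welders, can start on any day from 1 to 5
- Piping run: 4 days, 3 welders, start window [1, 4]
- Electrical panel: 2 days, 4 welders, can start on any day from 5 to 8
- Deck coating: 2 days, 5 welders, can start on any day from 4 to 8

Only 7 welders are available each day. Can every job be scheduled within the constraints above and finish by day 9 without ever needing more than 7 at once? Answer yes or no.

yes

Schedule Prop shaft@1, Hull plate@1, Piping run@3, Electrical panel@5, Deck coating@7: d1:6  d2:6  d3:5  d4:3  d5:7  d6:7  d7:5  d8:5  d9:0 — peak 7 ≤ 7.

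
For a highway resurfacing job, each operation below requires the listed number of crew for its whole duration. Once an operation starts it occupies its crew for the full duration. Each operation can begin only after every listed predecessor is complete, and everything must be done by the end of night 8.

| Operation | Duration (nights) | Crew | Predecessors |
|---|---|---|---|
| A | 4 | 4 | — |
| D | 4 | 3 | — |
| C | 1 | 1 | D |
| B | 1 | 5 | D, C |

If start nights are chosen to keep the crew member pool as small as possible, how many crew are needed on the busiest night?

7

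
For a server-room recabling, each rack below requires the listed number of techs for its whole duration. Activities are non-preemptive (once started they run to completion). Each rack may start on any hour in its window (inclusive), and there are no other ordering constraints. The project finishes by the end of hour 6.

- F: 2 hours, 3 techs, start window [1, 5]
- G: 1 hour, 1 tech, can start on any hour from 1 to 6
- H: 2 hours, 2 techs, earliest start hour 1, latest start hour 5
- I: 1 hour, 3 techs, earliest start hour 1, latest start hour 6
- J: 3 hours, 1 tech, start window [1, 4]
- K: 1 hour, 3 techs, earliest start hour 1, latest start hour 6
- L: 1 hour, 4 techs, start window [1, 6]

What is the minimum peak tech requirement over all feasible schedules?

Early-start (F@1, G@1, H@1, I@1, J@1, K@1, L@1) gives peak 17: h1:17  h2:6  h3:1  h4:0  h5:0  h6:0.
Shift H→2, I→3, J→4, K→4, L→5.
Schedule F@1, G@1, H@2, I@3, J@4, K@4, L@5: h1:4  h2:5  h3:5  h4:4  h5:5  h6:1 — peak 5.

5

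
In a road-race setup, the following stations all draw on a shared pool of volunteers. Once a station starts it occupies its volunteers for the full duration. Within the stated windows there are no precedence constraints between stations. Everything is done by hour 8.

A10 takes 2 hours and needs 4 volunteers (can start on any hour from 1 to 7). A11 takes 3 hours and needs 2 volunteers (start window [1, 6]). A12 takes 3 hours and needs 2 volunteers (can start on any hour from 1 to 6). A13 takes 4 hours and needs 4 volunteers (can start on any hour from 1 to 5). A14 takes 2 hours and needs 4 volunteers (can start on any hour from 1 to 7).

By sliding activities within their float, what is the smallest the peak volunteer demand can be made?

6

Early-start (A10@1, A11@1, A12@1, A13@1, A14@1) gives peak 16: h1:16  h2:16  h3:8  h4:4  h5:0  h6:0  h7:0  h8:0.
Shift A12→4, A13→3, A14→7.
Schedule A10@1, A11@1, A12@4, A13@3, A14@7: h1:6  h2:6  h3:6  h4:6  h5:6  h6:6  h7:4  h8:4 — peak 6.
Total volunteer-hours = 44 over 8 hours ⇒ peak ≥ ⌈44/8⌉ = 6, so 6 is optimal.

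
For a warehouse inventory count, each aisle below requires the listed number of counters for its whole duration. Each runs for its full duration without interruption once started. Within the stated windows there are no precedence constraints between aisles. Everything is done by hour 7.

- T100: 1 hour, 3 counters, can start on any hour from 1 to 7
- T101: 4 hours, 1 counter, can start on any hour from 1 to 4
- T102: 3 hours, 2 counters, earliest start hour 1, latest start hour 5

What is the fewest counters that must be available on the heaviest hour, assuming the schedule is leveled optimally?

Early-start (T100@1, T101@1, T102@1) gives peak 6: h1:6  h2:3  h3:3  h4:1  h5:0  h6:0  h7:0.
Shift T101→2, T102→2.
Schedule T100@1, T101@2, T102@2: h1:3  h2:3  h3:3  h4:3  h5:1  h6:0  h7:0 — peak 3.

3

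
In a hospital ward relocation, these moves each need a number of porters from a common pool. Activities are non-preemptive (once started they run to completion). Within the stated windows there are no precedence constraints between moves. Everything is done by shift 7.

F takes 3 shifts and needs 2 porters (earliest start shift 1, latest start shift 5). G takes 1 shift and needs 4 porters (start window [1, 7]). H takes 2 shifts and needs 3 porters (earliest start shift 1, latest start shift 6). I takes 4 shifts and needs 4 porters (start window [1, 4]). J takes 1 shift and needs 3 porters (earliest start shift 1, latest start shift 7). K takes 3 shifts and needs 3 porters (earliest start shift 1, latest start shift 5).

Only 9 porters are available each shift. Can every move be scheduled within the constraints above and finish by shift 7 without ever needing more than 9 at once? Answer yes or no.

yes

Schedule F@1, G@1, H@2, I@4, J@4, K@5: s1:6  s2:5  s3:5  s4:7  s5:7  s6:7  s7:7 — peak 7 ≤ 9.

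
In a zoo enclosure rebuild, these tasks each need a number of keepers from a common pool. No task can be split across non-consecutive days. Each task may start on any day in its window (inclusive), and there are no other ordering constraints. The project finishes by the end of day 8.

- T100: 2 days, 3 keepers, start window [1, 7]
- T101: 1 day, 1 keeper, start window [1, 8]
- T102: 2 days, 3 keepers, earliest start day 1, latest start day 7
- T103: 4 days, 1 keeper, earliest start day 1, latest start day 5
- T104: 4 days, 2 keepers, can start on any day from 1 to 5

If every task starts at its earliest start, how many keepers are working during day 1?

10

At early start, day 1 has: T100, T101, T102, T103, T104.
Demand: 3 + 1 + 3 + 1 + 2 = 10.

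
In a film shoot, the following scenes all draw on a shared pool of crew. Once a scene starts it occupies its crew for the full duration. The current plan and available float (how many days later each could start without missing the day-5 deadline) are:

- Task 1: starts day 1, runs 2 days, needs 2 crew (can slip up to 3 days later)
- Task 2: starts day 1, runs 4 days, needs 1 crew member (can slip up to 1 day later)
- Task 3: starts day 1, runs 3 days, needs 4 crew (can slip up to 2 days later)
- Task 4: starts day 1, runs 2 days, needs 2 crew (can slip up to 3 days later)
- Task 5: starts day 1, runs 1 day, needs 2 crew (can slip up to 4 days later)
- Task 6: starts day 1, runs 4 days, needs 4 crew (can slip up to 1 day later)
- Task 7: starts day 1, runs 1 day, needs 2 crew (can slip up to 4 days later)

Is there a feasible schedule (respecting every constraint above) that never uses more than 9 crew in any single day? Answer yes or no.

yes

Schedule Task 1@1, Task 2@1, Task 3@3, Task 4@1, Task 5@1, Task 6@2, Task 7@1: d1:9  d2:9  d3:9  d4:9  d5:8 — peak 9 ≤ 9.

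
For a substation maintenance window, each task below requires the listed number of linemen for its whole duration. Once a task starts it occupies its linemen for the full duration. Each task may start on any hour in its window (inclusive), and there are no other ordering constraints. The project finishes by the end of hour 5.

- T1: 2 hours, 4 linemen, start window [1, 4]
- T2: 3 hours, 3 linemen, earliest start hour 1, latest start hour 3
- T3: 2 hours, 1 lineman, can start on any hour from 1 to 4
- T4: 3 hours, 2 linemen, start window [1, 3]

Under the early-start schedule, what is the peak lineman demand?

Early-start schedule: T1@1, T2@1, T3@1, T4@1.
Load per hour: hour 1: 10, hour 2: 10, hour 3: 5, hour 4: 0, hour 5: 0.
Peak is 10.

10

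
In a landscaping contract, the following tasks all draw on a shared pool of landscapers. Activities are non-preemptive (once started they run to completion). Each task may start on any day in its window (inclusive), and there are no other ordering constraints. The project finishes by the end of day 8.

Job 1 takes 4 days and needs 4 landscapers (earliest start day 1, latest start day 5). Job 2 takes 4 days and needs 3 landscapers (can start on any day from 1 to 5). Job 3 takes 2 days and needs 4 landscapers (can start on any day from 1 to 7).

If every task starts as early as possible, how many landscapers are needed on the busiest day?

Early-start schedule: Job 1@1, Job 2@1, Job 3@1.
Load per day: day 1: 11, day 2: 11, day 3: 7, day 4: 7, day 5: 0, day 6: 0, day 7: 0, day 8: 0.
Peak is 11.

11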